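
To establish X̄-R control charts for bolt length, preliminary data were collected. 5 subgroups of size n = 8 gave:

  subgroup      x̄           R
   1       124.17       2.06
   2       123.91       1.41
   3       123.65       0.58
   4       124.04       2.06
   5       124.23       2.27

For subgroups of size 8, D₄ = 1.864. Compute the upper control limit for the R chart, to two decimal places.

3.12

R̄ = (2.06 + 1.41 + 0.58 + 2.06 + 2.27) / 5 = 8.3800 / 5 = 1.6760
UCL_R = D₄·R̄ = 1.864 × 1.6760 = 3.1241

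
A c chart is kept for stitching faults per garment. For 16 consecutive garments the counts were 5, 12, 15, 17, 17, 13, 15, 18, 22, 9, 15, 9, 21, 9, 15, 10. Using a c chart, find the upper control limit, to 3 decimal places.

c̄ = (5 + 12 + 15 + 17 + 17 + 13 + 15 + 18 + 22 + 9 + 15 + 9 + 21 + 9 + 15 + 10) / 16 = 222 / 16 = 13.8750
UCL = c̄ + 3√c̄ = 13.8750 + 3 × √13.8750 = 13.8750 + 3 × 3.7249 = 25.0497

25.050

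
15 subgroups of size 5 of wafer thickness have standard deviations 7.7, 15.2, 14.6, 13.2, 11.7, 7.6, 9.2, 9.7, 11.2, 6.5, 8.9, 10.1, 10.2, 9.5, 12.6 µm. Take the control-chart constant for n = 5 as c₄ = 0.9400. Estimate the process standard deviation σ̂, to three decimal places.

11.199

s̄ = (7.7 + 15.2 + 14.6 + 13.2 + 11.7 + 7.6 + 9.2 + 9.7 + 11.2 + 6.5 + 8.9 + 10.1 + 10.2 + 9.5 + 12.6) / 15 = 10.5267
σ̂ = s̄ / c₄ = 10.5267 / 0.9400 = 11.1986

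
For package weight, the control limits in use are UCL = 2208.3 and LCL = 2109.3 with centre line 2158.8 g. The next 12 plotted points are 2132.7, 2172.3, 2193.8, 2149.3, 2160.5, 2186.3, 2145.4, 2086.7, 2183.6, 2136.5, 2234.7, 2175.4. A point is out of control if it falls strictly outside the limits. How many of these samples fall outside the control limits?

Compare each point to [2109.3, 2208.3]: sample 8 = 2086.7 < LCL; sample 11 = 2234.7 > UCL.

2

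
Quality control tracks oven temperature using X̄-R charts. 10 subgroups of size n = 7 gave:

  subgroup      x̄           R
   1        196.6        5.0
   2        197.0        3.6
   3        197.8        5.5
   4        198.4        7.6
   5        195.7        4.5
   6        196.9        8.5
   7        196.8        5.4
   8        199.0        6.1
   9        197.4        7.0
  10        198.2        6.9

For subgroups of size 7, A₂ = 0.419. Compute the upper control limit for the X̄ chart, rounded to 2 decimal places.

X̄̄ = (196.6 + 197.0 + 197.8 + 198.4 + 195.7 + 196.9 + 196.8 + 199.0 + 197.4 + 198.2) / 10 = 1973.8000 / 10 = 197.3800
R̄ = (5.0 + 3.6 + 5.5 + 7.6 + 4.5 + 8.5 + 5.4 + 6.1 + 7.0 + 6.9) / 10 = 60.1000 / 10 = 6.0100
UCL = X̄̄ + A₂·R̄ = 197.3800 + 0.419 × 6.0100 = 199.8982

199.90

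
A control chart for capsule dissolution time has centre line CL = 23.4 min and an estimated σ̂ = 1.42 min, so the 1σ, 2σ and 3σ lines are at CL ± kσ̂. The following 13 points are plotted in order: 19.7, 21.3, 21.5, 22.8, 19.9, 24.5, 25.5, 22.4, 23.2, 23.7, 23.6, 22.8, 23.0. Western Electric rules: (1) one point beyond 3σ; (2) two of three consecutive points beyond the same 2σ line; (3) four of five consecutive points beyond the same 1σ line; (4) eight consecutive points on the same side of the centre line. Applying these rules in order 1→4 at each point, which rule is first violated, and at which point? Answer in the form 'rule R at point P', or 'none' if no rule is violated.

rule 3 at point 5

Zone of each point (C = within 1σ̂, B = 1σ̂–2σ̂, A = 2σ̂–3σ̂, * = beyond 3σ̂; sign = side of CL): 1:-A, 2:-B, 3:-B, 4:-C, 5:-A, 6:+C, 7:+B, 8:-C, 9:-C, 10:+C, 11:+C, 12:-C, 13:-C
Rule 3 (four of five consecutive points beyond the same 1σ limit) is satisfied at point 5.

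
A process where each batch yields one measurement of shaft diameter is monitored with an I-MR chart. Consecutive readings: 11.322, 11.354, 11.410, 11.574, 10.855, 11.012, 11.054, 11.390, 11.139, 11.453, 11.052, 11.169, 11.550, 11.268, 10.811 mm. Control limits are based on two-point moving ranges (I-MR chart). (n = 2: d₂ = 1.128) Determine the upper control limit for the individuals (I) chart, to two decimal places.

11.93

X̄ = (11.322 + 11.354 + 11.410 + 11.574 + 10.855 + 11.012 + 11.054 + 11.390 + 11.139 + 11.453 + 11.052 + 11.169 + 11.550 + 11.268 + 10.811) / 15 = 11.2275
Moving ranges: 0.032, 0.056, 0.164, 0.719, 0.157, 0.042, 0.336, 0.251, 0.314, 0.401, 0.117, 0.381, 0.282, 0.457; M̄R̄ = 3.7090 / 14 = 0.2649
UCL = X̄ + 3·M̄R̄/d₂ = 11.2275 + 3 × 0.2649 / 1.128 = 11.9321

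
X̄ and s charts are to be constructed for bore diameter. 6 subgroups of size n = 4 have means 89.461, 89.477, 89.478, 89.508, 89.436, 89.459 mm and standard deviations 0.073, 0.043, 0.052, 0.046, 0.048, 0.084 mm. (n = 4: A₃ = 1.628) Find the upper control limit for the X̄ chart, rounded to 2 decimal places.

X̄̄ = (89.461 + 89.477 + 89.478 + 89.508 + 89.436 + 89.459) / 6 = 89.4698
s̄ = (0.073 + 0.043 + 0.052 + 0.046 + 0.048 + 0.084) / 6 = 0.0577
UCL = X̄̄ + A₃·s̄ = 89.4698 + 1.628 × 0.0577 = 89.5637

89.56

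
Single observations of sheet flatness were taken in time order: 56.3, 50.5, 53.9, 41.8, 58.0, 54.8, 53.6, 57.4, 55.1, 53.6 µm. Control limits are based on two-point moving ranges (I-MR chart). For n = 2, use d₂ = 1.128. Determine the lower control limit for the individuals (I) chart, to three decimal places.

38.872

X̄ = (56.3 + 50.5 + 53.9 + 41.8 + 58.0 + 54.8 + 53.6 + 57.4 + 55.1 + 53.6) / 10 = 53.5000
Moving ranges: 5.8, 3.4, 12.1, 16.2, 3.2, 1.2, 3.8, 2.3, 1.5; M̄R̄ = 49.5000 / 9 = 5.5000
LCL = X̄ − 3·M̄R̄/d₂ = 53.5000 − 3 × 5.5000 / 1.128 = 38.8723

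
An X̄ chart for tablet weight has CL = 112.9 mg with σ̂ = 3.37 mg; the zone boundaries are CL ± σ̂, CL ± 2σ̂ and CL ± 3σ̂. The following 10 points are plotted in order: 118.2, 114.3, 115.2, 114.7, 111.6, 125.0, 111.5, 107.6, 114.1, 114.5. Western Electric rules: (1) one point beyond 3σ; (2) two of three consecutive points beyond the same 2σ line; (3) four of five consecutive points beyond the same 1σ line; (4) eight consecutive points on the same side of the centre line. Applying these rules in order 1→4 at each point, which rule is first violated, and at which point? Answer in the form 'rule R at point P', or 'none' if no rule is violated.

Zone of each point (C = within 1σ̂, B = 1σ̂–2σ̂, A = 2σ̂–3σ̂, * = beyond 3σ̂; sign = side of CL): 1:+B, 2:+C, 3:+C, 4:+C, 5:-C, 6:+*, 7:-C, 8:-B, 9:+C, 10:+C
Rule 1 (one point beyond the 3σ limits) is satisfied at point 6.

rule 1 at point 6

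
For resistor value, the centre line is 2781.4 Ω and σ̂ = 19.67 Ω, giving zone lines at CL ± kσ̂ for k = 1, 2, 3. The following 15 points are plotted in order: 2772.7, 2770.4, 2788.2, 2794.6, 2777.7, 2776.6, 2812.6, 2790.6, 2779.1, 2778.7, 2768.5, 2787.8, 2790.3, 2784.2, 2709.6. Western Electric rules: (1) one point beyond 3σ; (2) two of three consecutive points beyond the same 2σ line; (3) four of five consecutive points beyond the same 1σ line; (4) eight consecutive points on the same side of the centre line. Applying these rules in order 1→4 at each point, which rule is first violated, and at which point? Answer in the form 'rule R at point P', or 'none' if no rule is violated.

rule 1 at point 15

Zone of each point (C = within 1σ̂, B = 1σ̂–2σ̂, A = 2σ̂–3σ̂, * = beyond 3σ̂; sign = side of CL): 1:-C, 2:-C, 3:+C, 4:+C, 5:-C, 6:-C, 7:+B, 8:+C, 9:-C, 10:-C, 11:-C, 12:+C, 13:+C, 14:+C, 15:-*
Rule 1 (one point beyond the 3σ limits) is satisfied at point 15.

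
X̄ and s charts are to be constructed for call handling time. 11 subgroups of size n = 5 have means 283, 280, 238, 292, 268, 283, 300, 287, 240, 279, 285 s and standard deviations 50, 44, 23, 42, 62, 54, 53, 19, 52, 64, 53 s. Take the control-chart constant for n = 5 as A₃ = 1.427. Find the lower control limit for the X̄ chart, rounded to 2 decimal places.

208.97

X̄̄ = (283 + 280 + 238 + 292 + 268 + 283 + 300 + 287 + 240 + 279 + 285) / 11 = 275.9091
s̄ = (50 + 44 + 23 + 42 + 62 + 54 + 53 + 19 + 52 + 64 + 53) / 11 = 46.9091
LCL = X̄̄ − A₃·s̄ = 275.9091 − 1.427 × 46.9091 = 208.9698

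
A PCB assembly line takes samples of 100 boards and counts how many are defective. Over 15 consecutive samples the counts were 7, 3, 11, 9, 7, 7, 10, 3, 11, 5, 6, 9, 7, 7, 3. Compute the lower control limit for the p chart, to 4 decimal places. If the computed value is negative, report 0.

0.0000

p̄ = Σdᵢ / (k·n) = 105 / (15 × 100) = 0.07000
LCL = p̄ − 3·√(p̄(1−p̄)/n) = 0.07000 − 3 × 0.02551 = -0.00654 → 0 (negative, so LCL = 0)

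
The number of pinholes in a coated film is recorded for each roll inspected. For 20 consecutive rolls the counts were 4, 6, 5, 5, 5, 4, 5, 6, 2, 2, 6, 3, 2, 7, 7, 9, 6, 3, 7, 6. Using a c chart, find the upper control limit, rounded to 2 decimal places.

11.71

c̄ = (4 + 6 + 5 + 5 + 5 + 4 + 5 + 6 + 2 + 2 + 6 + 3 + 2 + 7 + 7 + 9 + 6 + 3 + 7 + 6) / 20 = 100 / 20 = 5.0000
UCL = c̄ + 3√c̄ = 5.0000 + 3 × √5.0000 = 5.0000 + 3 × 2.2361 = 11.7082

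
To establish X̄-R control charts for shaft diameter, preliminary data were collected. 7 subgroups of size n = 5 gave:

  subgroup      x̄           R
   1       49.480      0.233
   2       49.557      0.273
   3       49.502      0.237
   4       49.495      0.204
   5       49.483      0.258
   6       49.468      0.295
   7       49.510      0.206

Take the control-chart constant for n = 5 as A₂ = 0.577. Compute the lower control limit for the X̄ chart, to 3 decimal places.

X̄̄ = (49.480 + 49.557 + 49.502 + 49.495 + 49.483 + 49.468 + 49.510) / 7 = 346.4950 / 7 = 49.4993
R̄ = (0.233 + 0.273 + 0.237 + 0.204 + 0.258 + 0.295 + 0.206) / 7 = 1.7060 / 7 = 0.2437
LCL = X̄̄ − A₂·R̄ = 49.4993 − 0.577 × 0.2437 = 49.3587

49.359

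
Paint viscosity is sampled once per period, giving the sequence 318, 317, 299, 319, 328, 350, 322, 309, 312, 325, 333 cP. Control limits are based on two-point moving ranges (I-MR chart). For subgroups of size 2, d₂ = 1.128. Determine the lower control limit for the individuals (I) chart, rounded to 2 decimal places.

X̄ = (318 + 317 + 299 + 319 + 328 + 350 + 322 + 309 + 312 + 325 + 333) / 11 = 321.0909
Moving ranges: 1, 18, 20, 9, 22, 28, 13, 3, 13, 8; M̄R̄ = 135.0000 / 10 = 13.5000
LCL = X̄ − 3·M̄R̄/d₂ = 321.0909 − 3 × 13.5000 / 1.128 = 285.1867

285.19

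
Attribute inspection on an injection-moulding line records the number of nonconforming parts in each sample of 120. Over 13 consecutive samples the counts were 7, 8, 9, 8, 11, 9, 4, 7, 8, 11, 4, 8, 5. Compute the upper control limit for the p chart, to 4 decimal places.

0.1302

p̄ = Σdᵢ / (k·n) = 99 / (13 × 120) = 0.06346
UCL = p̄ + 3·√(p̄(1−p̄)/n) = 0.06346 + 3 × √(0.06346×0.93654/120) = 0.06346 + 3 × 0.02225 = 0.13023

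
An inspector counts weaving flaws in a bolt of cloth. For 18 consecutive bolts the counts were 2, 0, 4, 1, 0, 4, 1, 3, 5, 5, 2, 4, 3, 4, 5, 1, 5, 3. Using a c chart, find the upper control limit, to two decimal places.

c̄ = (2 + 0 + 4 + 1 + 0 + 4 + 1 + 3 + 5 + 5 + 2 + 4 + 3 + 4 + 5 + 1 + 5 + 3) / 18 = 52 / 18 = 2.8889
UCL = c̄ + 3√c̄ = 2.8889 + 3 × √2.8889 = 2.8889 + 3 × 1.6997 = 7.9879

7.99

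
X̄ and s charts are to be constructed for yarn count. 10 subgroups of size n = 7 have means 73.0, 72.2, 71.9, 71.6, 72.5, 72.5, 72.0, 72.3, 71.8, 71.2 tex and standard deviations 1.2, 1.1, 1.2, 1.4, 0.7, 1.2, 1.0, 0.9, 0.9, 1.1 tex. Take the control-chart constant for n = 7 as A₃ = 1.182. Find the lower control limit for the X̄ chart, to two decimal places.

X̄̄ = (73.0 + 72.2 + 71.9 + 71.6 + 72.5 + 72.5 + 72.0 + 72.3 + 71.8 + 71.2) / 10 = 72.1000
s̄ = (1.2 + 1.1 + 1.2 + 1.4 + 0.7 + 1.2 + 1.0 + 0.9 + 0.9 + 1.1) / 10 = 1.0700
LCL = X̄̄ − A₃·s̄ = 72.1000 − 1.182 × 1.0700 = 70.8353

70.84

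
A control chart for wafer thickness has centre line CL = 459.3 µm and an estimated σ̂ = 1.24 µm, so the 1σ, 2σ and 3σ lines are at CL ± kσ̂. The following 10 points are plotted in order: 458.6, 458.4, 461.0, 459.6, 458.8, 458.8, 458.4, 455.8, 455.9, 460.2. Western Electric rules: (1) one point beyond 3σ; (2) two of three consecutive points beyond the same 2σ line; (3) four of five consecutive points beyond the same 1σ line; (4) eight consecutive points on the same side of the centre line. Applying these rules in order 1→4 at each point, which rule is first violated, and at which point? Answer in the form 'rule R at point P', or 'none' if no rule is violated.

rule 2 at point 9

Zone of each point (C = within 1σ̂, B = 1σ̂–2σ̂, A = 2σ̂–3σ̂, * = beyond 3σ̂; sign = side of CL): 1:-C, 2:-C, 3:+B, 4:+C, 5:-C, 6:-C, 7:-C, 8:-A, 9:-A, 10:+C
Rule 2 (two of three consecutive points beyond the same 2σ limit) is satisfied at point 9.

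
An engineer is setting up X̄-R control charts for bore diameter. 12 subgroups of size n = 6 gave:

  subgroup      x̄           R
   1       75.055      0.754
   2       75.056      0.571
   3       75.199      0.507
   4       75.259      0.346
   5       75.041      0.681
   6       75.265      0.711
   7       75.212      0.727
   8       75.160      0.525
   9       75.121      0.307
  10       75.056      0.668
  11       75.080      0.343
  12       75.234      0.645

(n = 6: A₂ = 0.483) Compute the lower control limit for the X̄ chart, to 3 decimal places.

74.872

X̄̄ = (75.055 + 75.056 + 75.199 + 75.259 + 75.041 + 75.265 + 75.212 + 75.160 + 75.121 + 75.056 + 75.080 + 75.234) / 12 = 901.7380 / 12 = 75.1448
R̄ = (0.754 + 0.571 + 0.507 + 0.346 + 0.681 + 0.711 + 0.727 + 0.525 + 0.307 + 0.668 + 0.343 + 0.645) / 12 = 6.7850 / 12 = 0.5654
LCL = X̄̄ − A₂·R̄ = 75.1448 − 0.483 × 0.5654 = 74.8717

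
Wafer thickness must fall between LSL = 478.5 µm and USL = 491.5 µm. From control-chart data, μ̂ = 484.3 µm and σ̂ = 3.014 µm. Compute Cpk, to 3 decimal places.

0.641

Cpu = (USL − μ̂) / (3σ̂) = (491.5 − 484.3) / (3 × 3.014) = 0.7963; Cpl = (μ̂ − LSL) / (3σ̂) = (484.3 − 478.5) / (3 × 3.014) = 0.6415; Cpk = min(Cpu, Cpl) = 0.6415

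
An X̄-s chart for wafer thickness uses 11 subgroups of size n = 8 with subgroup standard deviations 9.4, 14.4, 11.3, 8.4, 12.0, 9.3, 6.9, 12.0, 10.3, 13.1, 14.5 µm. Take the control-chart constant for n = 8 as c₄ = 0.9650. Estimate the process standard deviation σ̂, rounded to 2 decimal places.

11.46

s̄ = (9.4 + 14.4 + 11.3 + 8.4 + 12.0 + 9.3 + 6.9 + 12.0 + 10.3 + 13.1 + 14.5) / 11 = 11.0545
σ̂ = s̄ / c₄ = 11.0545 / 0.9650 = 11.4555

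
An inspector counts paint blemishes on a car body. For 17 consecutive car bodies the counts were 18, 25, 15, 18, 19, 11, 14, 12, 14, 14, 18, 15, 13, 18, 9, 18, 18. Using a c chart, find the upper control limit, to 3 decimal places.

27.757

c̄ = (18 + 25 + 15 + 18 + 19 + 11 + 14 + 12 + 14 + 14 + 18 + 15 + 13 + 18 + 9 + 18 + 18) / 17 = 269 / 17 = 15.8235
UCL = c̄ + 3√c̄ = 15.8235 + 3 × √15.8235 = 15.8235 + 3 × 3.9779 = 27.7572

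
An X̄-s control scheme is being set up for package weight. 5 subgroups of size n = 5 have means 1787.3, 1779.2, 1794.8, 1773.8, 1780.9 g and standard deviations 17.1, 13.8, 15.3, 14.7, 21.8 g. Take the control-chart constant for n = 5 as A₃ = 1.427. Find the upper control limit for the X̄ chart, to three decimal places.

X̄̄ = (1787.3 + 1779.2 + 1794.8 + 1773.8 + 1780.9) / 5 = 1783.2000
s̄ = (17.1 + 13.8 + 15.3 + 14.7 + 21.8) / 5 = 16.5400
UCL = X̄̄ + A₃·s̄ = 1783.2000 + 1.427 × 16.5400 = 1806.8026

1806.803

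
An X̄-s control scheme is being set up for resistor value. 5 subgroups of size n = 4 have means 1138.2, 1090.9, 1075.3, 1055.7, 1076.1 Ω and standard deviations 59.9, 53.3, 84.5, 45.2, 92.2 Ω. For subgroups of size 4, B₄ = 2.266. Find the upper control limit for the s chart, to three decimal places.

151.867

s̄ = (59.9 + 53.3 + 84.5 + 45.2 + 92.2) / 5 = 67.0200
UCL_s = B₄·s̄ = 2.266 × 67.0200 = 151.8673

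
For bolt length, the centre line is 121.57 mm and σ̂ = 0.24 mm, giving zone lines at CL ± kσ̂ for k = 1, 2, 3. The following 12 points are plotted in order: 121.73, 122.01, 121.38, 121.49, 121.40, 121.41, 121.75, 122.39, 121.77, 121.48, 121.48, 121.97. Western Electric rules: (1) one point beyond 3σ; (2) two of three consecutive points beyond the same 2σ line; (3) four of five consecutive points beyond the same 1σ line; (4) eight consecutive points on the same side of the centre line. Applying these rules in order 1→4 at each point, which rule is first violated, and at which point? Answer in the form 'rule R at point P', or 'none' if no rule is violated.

rule 1 at point 8

Zone of each point (C = within 1σ̂, B = 1σ̂–2σ̂, A = 2σ̂–3σ̂, * = beyond 3σ̂; sign = side of CL): 1:+C, 2:+B, 3:-C, 4:-C, 5:-C, 6:-C, 7:+C, 8:+*, 9:+C, 10:-C, 11:-C, 12:+B
Rule 1 (one point beyond the 3σ limits) is satisfied at point 8.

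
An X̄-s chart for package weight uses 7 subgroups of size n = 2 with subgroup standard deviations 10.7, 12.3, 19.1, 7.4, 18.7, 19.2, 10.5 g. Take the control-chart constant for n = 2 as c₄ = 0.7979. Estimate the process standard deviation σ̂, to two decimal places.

s̄ = (10.7 + 12.3 + 19.1 + 7.4 + 18.7 + 19.2 + 10.5) / 7 = 13.9857
σ̂ = s̄ / c₄ = 13.9857 / 0.7979 = 17.5282

17.53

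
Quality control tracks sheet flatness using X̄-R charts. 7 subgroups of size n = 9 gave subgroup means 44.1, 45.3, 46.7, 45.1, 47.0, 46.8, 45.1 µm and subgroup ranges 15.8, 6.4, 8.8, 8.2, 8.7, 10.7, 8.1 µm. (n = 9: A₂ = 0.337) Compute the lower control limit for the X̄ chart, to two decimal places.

X̄̄ = (44.1 + 45.3 + 46.7 + 45.1 + 47.0 + 46.8 + 45.1) / 7 = 320.1000 / 7 = 45.7286
R̄ = (15.8 + 6.4 + 8.8 + 8.2 + 8.7 + 10.7 + 8.1) / 7 = 66.7000 / 7 = 9.5286
LCL = X̄̄ − A₂·R̄ = 45.7286 − 0.337 × 9.5286 = 42.5174

42.52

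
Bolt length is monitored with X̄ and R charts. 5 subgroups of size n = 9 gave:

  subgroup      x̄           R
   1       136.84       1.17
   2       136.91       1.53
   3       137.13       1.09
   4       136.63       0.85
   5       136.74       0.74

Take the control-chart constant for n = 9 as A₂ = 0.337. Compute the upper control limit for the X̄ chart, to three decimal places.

X̄̄ = (136.84 + 136.91 + 137.13 + 136.63 + 136.74) / 5 = 684.2500 / 5 = 136.8500
R̄ = (1.17 + 1.53 + 1.09 + 0.85 + 0.74) / 5 = 5.3800 / 5 = 1.0760
UCL = X̄̄ + A₂·R̄ = 136.8500 + 0.337 × 1.0760 = 137.2126

137.213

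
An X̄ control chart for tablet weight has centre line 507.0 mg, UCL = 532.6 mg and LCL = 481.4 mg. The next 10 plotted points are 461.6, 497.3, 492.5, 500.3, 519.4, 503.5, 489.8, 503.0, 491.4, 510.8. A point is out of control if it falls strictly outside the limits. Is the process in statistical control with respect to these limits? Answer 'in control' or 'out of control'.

out of control

Compare each point to [481.4, 532.6]: sample 1 = 461.6 < LCL.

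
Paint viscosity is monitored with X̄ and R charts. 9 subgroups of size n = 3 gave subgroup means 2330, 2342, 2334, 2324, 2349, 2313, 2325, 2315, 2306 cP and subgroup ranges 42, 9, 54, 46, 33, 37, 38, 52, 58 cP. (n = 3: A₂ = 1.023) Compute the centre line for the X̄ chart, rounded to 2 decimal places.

2326.44

X̄̄ = (2330 + 2342 + 2334 + 2324 + 2349 + 2313 + 2325 + 2315 + 2306) / 9 = 20938.0000 / 9 = 2326.4444
CL = X̄̄ = 2326.4444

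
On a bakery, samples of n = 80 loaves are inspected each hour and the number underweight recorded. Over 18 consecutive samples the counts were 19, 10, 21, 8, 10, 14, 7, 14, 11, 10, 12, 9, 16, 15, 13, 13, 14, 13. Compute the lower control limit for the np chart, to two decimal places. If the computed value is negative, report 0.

2.91

p̄ = Σdᵢ / (k·n) = 229 / (18 × 80) = 0.15903
LCL = np̄ − 3·√(np̄(1−p̄)) = 12.7222 − 3 × 3.2709 = 2.9094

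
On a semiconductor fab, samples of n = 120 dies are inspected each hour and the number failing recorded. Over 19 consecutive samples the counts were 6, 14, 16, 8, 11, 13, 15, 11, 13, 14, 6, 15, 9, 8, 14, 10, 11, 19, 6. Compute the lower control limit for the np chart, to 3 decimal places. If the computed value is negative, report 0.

p̄ = Σdᵢ / (k·n) = 219 / (19 × 120) = 0.09605
LCL = np̄ − 3·√(np̄(1−p̄)) = 11.5263 − 3 × 3.2279 = 1.8427

1.843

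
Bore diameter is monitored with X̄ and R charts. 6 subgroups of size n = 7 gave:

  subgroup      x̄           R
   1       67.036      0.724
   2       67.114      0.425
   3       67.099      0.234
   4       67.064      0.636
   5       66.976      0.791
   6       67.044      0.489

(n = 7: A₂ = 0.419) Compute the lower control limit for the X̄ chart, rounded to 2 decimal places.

66.83

X̄̄ = (67.036 + 67.114 + 67.099 + 67.064 + 66.976 + 67.044) / 6 = 402.3330 / 6 = 67.0555
R̄ = (0.724 + 0.425 + 0.234 + 0.636 + 0.791 + 0.489) / 6 = 3.2990 / 6 = 0.5498
LCL = X̄̄ − A₂·R̄ = 67.0555 − 0.419 × 0.5498 = 66.8251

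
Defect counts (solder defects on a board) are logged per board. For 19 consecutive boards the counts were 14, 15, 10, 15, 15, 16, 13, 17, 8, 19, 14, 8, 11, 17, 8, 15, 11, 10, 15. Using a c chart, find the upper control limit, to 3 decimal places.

24.114

c̄ = (14 + 15 + 10 + 15 + 15 + 16 + 13 + 17 + 8 + 19 + 14 + 8 + 11 + 17 + 8 + 15 + 11 + 10 + 15) / 19 = 251 / 19 = 13.2105
UCL = c̄ + 3√c̄ = 13.2105 + 3 × √13.2105 = 13.2105 + 3 × 3.6346 = 24.1144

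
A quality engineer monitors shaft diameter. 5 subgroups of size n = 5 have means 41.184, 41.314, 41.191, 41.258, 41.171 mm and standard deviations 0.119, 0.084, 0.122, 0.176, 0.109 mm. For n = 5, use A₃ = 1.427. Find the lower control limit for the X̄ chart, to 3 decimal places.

X̄̄ = (41.184 + 41.314 + 41.191 + 41.258 + 41.171) / 5 = 41.2236
s̄ = (0.119 + 0.084 + 0.122 + 0.176 + 0.109) / 5 = 0.1220
LCL = X̄̄ − A₃·s̄ = 41.2236 − 1.427 × 0.1220 = 41.0495

41.050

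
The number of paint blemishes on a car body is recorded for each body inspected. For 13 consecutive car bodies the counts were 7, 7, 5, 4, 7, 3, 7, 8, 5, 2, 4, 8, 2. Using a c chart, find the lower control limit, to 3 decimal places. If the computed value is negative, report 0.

c̄ = (7 + 7 + 5 + 4 + 7 + 3 + 7 + 8 + 5 + 2 + 4 + 8 + 2) / 13 = 69 / 13 = 5.3077
LCL = c̄ − 3√c̄ = 5.3077 − 3 × 2.3038 = -1.6038 → 0 (cannot be negative)

0.000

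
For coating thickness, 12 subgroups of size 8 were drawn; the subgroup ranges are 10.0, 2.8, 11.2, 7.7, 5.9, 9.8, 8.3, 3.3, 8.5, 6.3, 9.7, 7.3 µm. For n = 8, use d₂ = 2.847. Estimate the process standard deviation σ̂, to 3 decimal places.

R̄ = (10.0 + 2.8 + 11.2 + 7.7 + 5.9 + 9.8 + 8.3 + 3.3 + 8.5 + 6.3 + 9.7 + 7.3) / 12 = 7.5667
σ̂ = R̄ / d₂ = 7.5667 / 2.847 = 2.6578

2.658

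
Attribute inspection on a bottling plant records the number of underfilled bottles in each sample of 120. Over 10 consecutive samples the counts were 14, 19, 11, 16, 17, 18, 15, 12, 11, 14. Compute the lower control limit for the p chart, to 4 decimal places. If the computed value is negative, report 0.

0.0327

p̄ = Σdᵢ / (k·n) = 147 / (10 × 120) = 0.12250
LCL = p̄ − 3·√(p̄(1−p̄)/n) = 0.12250 − 3 × 0.02993 = 0.03271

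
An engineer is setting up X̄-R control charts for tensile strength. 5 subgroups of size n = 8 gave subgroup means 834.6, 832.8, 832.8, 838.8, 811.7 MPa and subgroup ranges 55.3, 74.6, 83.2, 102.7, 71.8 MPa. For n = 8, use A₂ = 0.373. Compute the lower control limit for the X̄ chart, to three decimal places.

801.225

X̄̄ = (834.6 + 832.8 + 832.8 + 838.8 + 811.7) / 5 = 4150.7000 / 5 = 830.1400
R̄ = (55.3 + 74.6 + 83.2 + 102.7 + 71.8) / 5 = 387.6000 / 5 = 77.5200
LCL = X̄̄ − A₂·R̄ = 830.1400 − 0.373 × 77.5200 = 801.2250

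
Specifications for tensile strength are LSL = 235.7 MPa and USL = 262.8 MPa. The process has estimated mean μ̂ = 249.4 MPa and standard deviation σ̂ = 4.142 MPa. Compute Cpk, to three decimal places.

Cpu = (USL − μ̂) / (3σ̂) = (262.8 − 249.4) / (3 × 4.142) = 1.0784; Cpl = (μ̂ − LSL) / (3σ̂) = (249.4 − 235.7) / (3 × 4.142) = 1.1025; Cpk = min(Cpu, Cpl) = 1.0784

1.078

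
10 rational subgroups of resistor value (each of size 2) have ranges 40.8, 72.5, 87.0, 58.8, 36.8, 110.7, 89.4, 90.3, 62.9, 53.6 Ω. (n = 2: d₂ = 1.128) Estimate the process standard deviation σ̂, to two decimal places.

62.30

R̄ = (40.8 + 72.5 + 87.0 + 58.8 + 36.8 + 110.7 + 89.4 + 90.3 + 62.9 + 53.6) / 10 = 70.2800
σ̂ = R̄ / d₂ = 70.2800 / 1.128 = 62.3050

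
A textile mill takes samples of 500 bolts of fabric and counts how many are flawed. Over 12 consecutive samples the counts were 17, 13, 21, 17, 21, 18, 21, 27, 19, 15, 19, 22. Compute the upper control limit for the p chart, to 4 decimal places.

0.0641

p̄ = Σdᵢ / (k·n) = 230 / (12 × 500) = 0.03833
UCL = p̄ + 3·√(p̄(1−p̄)/n) = 0.03833 + 3 × √(0.03833×0.96167/500) = 0.03833 + 3 × 0.00859 = 0.06409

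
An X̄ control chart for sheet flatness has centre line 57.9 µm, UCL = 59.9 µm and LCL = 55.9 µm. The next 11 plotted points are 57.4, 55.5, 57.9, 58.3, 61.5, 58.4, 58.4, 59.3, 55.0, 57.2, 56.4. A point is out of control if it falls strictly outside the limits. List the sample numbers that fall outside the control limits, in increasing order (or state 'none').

Compare each point to [55.9, 59.9]: sample 2 = 55.5 < LCL; sample 5 = 61.5 > UCL; sample 9 = 55.0 < LCL.

2, 5, 9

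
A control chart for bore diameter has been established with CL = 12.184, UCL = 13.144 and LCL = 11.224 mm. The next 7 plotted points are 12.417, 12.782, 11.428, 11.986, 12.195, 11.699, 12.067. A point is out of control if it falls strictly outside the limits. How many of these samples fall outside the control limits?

0

All 7 points lie within [11.224, 13.144].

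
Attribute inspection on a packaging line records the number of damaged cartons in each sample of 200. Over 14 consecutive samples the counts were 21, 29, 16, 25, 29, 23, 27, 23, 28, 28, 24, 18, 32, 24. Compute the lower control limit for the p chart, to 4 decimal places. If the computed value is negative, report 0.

0.0540

p̄ = Σdᵢ / (k·n) = 347 / (14 × 200) = 0.12393
LCL = p̄ − 3·√(p̄(1−p̄)/n) = 0.12393 − 3 × 0.02330 = 0.05403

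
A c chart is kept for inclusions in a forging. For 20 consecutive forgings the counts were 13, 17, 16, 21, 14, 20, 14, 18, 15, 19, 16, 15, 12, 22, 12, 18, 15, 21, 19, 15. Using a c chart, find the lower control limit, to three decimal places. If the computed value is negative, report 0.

4.377

c̄ = (13 + 17 + 16 + 21 + 14 + 20 + 14 + 18 + 15 + 19 + 16 + 15 + 12 + 22 + 12 + 18 + 15 + 21 + 19 + 15) / 20 = 332 / 20 = 16.6000
LCL = c̄ − 3√c̄ = 16.6000 − 3 × 4.0743 = 4.3771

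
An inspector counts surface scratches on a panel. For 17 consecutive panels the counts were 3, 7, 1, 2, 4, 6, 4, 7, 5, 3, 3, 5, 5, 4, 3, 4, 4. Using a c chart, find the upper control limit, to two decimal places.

10.21

c̄ = (3 + 7 + 1 + 2 + 4 + 6 + 4 + 7 + 5 + 3 + 3 + 5 + 5 + 4 + 3 + 4 + 4) / 17 = 70 / 17 = 4.1176
UCL = c̄ + 3√c̄ = 4.1176 + 3 × √4.1176 = 4.1176 + 3 × 2.0292 = 10.2052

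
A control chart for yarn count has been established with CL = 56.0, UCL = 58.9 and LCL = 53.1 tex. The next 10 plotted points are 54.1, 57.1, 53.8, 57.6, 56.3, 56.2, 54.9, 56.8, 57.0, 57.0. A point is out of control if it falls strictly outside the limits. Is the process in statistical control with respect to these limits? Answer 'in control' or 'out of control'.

All 10 points lie within [53.1, 58.9].

in control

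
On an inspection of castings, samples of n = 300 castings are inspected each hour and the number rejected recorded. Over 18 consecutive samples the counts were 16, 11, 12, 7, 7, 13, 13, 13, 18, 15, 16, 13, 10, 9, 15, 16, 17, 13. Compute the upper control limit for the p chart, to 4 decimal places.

p̄ = Σdᵢ / (k·n) = 234 / (18 × 300) = 0.04333
UCL = p̄ + 3·√(p̄(1−p̄)/n) = 0.04333 + 3 × √(0.04333×0.95667/300) = 0.04333 + 3 × 0.01176 = 0.07860

0.0786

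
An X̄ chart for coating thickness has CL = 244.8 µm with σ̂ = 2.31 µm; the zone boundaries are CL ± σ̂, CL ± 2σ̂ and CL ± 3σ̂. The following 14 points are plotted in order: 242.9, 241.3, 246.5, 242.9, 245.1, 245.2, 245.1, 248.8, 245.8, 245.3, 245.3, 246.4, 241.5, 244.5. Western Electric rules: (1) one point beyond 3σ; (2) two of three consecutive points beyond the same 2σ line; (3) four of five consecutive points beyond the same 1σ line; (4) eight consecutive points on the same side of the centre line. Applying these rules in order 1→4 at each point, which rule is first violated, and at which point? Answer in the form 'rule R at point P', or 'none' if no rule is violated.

Zone of each point (C = within 1σ̂, B = 1σ̂–2σ̂, A = 2σ̂–3σ̂, * = beyond 3σ̂; sign = side of CL): 1:-C, 2:-B, 3:+C, 4:-C, 5:+C, 6:+C, 7:+C, 8:+B, 9:+C, 10:+C, 11:+C, 12:+C, 13:-B, 14:-C
Rule 4 (eight consecutive points on the same side of the centre line) is satisfied at point 12.

rule 4 at point 12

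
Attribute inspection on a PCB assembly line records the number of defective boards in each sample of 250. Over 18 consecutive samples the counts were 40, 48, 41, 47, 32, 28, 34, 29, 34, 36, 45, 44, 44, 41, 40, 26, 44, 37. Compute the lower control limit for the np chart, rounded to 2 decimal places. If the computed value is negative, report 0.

21.24

p̄ = Σdᵢ / (k·n) = 690 / (18 × 250) = 0.15333
LCL = np̄ − 3·√(np̄(1−p̄)) = 38.3333 − 3 × 5.6970 = 21.2424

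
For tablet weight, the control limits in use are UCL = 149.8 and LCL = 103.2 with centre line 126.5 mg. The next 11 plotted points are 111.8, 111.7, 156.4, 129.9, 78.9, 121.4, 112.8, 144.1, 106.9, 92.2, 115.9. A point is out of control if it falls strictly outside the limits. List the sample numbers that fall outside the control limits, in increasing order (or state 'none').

Compare each point to [103.2, 149.8]: sample 3 = 156.4 > UCL; sample 5 = 78.9 < LCL; sample 10 = 92.2 < LCL.

3, 5, 10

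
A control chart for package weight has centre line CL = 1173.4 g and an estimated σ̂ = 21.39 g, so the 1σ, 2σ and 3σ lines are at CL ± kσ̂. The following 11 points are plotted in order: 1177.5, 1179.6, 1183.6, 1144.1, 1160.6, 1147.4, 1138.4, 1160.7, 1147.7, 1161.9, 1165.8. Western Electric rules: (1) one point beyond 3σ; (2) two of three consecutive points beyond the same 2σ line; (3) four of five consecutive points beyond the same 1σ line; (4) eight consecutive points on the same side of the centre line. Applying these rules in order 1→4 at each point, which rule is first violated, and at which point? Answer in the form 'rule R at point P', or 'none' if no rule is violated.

Zone of each point (C = within 1σ̂, B = 1σ̂–2σ̂, A = 2σ̂–3σ̂, * = beyond 3σ̂; sign = side of CL): 1:+C, 2:+C, 3:+C, 4:-B, 5:-C, 6:-B, 7:-B, 8:-C, 9:-B, 10:-C, 11:-C
Rule 4 (eight consecutive points on the same side of the centre line) is satisfied at point 11.

rule 4 at point 11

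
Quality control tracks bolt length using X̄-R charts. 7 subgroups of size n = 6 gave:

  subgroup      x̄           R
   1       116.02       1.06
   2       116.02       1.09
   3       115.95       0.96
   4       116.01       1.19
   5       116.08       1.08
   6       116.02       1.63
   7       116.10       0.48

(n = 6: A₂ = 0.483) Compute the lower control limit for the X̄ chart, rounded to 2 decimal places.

X̄̄ = (116.02 + 116.02 + 115.95 + 116.01 + 116.08 + 116.02 + 116.10) / 7 = 812.2000 / 7 = 116.0286
R̄ = (1.06 + 1.09 + 0.96 + 1.19 + 1.08 + 1.63 + 0.48) / 7 = 7.4900 / 7 = 1.0700
LCL = X̄̄ − A₂·R̄ = 116.0286 − 0.483 × 1.0700 = 115.5118

115.51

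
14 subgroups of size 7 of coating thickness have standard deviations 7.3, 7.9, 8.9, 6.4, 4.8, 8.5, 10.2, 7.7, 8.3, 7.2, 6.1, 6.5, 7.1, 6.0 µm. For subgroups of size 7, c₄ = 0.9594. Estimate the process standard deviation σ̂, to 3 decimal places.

s̄ = (7.3 + 7.9 + 8.9 + 6.4 + 4.8 + 8.5 + 10.2 + 7.7 + 8.3 + 7.2 + 6.1 + 6.5 + 7.1 + 6.0) / 14 = 7.3500
σ̂ = s̄ / c₄ = 7.3500 / 0.9594 = 7.6610

7.661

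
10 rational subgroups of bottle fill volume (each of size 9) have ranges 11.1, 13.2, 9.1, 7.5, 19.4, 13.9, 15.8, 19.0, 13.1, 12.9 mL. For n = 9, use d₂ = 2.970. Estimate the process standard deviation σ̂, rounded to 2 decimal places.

R̄ = (11.1 + 13.2 + 9.1 + 7.5 + 19.4 + 13.9 + 15.8 + 19.0 + 13.1 + 12.9) / 10 = 13.5000
σ̂ = R̄ / d₂ = 13.5000 / 2.970 = 4.5455

4.55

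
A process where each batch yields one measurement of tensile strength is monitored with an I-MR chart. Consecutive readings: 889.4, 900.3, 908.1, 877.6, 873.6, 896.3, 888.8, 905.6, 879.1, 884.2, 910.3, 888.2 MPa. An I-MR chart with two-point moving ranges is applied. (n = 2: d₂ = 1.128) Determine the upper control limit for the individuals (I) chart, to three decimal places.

X̄ = (889.4 + 900.3 + 908.1 + 877.6 + 873.6 + 896.3 + 888.8 + 905.6 + 879.1 + 884.2 + 910.3 + 888.2) / 12 = 891.7917
Moving ranges: 10.9, 7.8, 30.5, 4.0, 22.7, 7.5, 16.8, 26.5, 5.1, 26.1, 22.1; M̄R̄ = 180.0000 / 11 = 16.3636
UCL = X̄ + 3·M̄R̄/d₂ = 891.7917 + 3 × 16.3636 / 1.128 = 935.3120

935.312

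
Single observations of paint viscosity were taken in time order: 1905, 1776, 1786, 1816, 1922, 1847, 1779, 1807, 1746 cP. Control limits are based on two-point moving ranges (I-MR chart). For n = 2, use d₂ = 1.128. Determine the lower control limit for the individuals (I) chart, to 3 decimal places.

1651.894

X̄ = (1905 + 1776 + 1786 + 1816 + 1922 + 1847 + 1779 + 1807 + 1746) / 9 = 1820.4444
Moving ranges: 129, 10, 30, 106, 75, 68, 28, 61; M̄R̄ = 507.0000 / 8 = 63.3750
LCL = X̄ − 3·M̄R̄/d₂ = 1820.4444 − 3 × 63.3750 / 1.128 = 1651.8939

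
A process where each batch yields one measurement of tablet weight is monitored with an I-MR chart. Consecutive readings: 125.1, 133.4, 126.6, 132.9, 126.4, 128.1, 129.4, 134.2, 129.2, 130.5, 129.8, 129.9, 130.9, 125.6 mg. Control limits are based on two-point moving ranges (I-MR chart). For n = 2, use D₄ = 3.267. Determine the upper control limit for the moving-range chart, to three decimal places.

12.339

Moving ranges: 8.3, 6.8, 6.3, 6.5, 1.7, 1.3, 4.8, 5.0, 1.3, 0.7, 0.1, 1.0, 5.3; M̄R̄ = 49.1000 / 13 = 3.7769
UCL_MR = D₄·M̄R̄ = 3.267 × 3.7769 = 12.3392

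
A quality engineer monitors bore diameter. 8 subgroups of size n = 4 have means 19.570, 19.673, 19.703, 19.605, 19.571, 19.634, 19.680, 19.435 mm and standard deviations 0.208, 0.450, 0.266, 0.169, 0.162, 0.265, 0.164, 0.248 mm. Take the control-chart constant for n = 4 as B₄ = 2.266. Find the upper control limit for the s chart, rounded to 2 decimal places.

0.55

s̄ = (0.208 + 0.450 + 0.266 + 0.169 + 0.162 + 0.265 + 0.164 + 0.248) / 8 = 0.2415
UCL_s = B₄·s̄ = 2.266 × 0.2415 = 0.5472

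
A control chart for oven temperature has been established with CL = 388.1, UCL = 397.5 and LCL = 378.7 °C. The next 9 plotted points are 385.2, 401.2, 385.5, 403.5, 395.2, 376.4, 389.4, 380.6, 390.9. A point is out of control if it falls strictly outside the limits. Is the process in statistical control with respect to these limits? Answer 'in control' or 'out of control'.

out of control

Compare each point to [378.7, 397.5]: sample 2 = 401.2 > UCL; sample 4 = 403.5 > UCL; sample 6 = 376.4 < LCL.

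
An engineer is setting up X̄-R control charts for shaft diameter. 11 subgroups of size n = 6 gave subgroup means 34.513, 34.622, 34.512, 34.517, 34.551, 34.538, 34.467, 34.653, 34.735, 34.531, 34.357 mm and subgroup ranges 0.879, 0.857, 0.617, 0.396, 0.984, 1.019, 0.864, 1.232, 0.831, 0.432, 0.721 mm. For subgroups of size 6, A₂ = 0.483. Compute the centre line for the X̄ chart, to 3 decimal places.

34.545

X̄̄ = (34.513 + 34.622 + 34.512 + 34.517 + 34.551 + 34.538 + 34.467 + 34.653 + 34.735 + 34.531 + 34.357) / 11 = 379.9960 / 11 = 34.5451
CL = X̄̄ = 34.5451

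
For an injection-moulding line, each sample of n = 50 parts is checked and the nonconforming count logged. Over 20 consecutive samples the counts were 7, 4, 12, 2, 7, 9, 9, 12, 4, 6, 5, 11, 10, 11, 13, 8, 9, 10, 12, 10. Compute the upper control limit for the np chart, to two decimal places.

16.54

p̄ = Σdᵢ / (k·n) = 171 / (20 × 50) = 0.17100
UCL = np̄ + 3·√(np̄(1−p̄)) = 8.5500 + 3 × √(8.5500×0.82900) = 8.5500 + 3 × 2.6623 = 16.5370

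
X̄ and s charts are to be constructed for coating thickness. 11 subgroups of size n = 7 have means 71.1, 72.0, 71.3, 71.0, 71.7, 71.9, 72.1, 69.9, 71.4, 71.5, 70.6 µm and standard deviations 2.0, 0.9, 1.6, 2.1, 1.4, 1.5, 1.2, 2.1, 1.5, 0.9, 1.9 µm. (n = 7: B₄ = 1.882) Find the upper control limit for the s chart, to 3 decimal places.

s̄ = (2.0 + 0.9 + 1.6 + 2.1 + 1.4 + 1.5 + 1.2 + 2.1 + 1.5 + 0.9 + 1.9) / 11 = 1.5545
UCL_s = B₄·s̄ = 1.882 × 1.5545 = 2.9257

2.926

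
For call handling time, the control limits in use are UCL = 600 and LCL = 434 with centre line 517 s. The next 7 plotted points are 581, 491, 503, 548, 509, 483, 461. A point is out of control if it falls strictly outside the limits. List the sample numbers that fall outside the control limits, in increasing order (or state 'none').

All 7 points lie within [434, 600].

none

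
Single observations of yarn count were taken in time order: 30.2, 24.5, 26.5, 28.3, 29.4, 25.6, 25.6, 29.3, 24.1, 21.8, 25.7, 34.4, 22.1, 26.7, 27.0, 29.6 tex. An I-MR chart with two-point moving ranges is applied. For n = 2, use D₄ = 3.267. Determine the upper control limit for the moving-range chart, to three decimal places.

12.632

Moving ranges: 5.7, 2.0, 1.8, 1.1, 3.8, 0.0, 3.7, 5.2, 2.3, 3.9, 8.7, 12.3, 4.6, 0.3, 2.6; M̄R̄ = 58.0000 / 15 = 3.8667
UCL_MR = D₄·M̄R̄ = 3.267 × 3.8667 = 12.6324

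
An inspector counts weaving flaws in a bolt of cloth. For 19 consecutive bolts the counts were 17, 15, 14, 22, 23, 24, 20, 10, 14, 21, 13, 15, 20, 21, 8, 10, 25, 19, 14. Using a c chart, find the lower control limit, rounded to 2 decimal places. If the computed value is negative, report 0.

4.70

c̄ = (17 + 15 + 14 + 22 + 23 + 24 + 20 + 10 + 14 + 21 + 13 + 15 + 20 + 21 + 8 + 10 + 25 + 19 + 14) / 19 = 325 / 19 = 17.1053
LCL = c̄ − 3√c̄ = 17.1053 − 3 × 4.1359 = 4.6977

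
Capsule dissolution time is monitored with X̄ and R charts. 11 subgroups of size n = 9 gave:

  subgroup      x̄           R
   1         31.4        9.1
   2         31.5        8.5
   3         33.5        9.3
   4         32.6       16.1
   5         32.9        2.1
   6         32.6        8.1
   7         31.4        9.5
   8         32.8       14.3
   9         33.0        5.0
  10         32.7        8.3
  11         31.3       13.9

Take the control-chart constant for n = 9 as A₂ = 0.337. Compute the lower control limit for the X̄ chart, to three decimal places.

X̄̄ = (31.4 + 31.5 + 33.5 + 32.6 + 32.9 + 32.6 + 31.4 + 32.8 + 33.0 + 32.7 + 31.3) / 11 = 355.7000 / 11 = 32.3364
R̄ = (9.1 + 8.5 + 9.3 + 16.1 + 2.1 + 8.1 + 9.5 + 14.3 + 5.0 + 8.3 + 13.9) / 11 = 104.2000 / 11 = 9.4727
LCL = X̄̄ − A₂·R̄ = 32.3364 − 0.337 × 9.4727 = 29.1441

29.144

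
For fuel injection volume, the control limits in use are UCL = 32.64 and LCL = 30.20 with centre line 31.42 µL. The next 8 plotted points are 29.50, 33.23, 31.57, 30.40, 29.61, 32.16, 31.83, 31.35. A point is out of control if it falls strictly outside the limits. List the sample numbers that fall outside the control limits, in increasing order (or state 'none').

Compare each point to [30.20, 32.64]: sample 1 = 29.50 < LCL; sample 2 = 33.23 > UCL; sample 5 = 29.61 < LCL.

1, 2, 5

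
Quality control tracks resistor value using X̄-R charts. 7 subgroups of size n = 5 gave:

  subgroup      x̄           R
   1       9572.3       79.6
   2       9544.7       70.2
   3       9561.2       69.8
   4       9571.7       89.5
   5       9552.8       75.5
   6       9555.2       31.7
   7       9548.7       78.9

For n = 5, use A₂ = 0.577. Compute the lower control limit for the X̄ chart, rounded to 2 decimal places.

9517.27

X̄̄ = (9572.3 + 9544.7 + 9561.2 + 9571.7 + 9552.8 + 9555.2 + 9548.7) / 7 = 66906.6000 / 7 = 9558.0857
R̄ = (79.6 + 70.2 + 69.8 + 89.5 + 75.5 + 31.7 + 78.9) / 7 = 495.2000 / 7 = 70.7429
LCL = X̄̄ − A₂·R̄ = 9558.0857 − 0.577 × 70.7429 = 9517.2671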